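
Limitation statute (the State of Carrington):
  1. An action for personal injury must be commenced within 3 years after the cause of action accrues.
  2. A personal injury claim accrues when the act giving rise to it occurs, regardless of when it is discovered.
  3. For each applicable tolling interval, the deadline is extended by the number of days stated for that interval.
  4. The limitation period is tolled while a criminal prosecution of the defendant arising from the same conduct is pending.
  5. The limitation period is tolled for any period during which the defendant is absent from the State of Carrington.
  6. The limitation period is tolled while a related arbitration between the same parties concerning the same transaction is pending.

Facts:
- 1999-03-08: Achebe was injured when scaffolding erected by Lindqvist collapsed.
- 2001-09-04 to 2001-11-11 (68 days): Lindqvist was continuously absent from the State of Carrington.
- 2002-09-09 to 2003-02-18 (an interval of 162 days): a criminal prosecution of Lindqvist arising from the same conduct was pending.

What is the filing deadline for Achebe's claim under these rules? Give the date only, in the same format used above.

The cause of action accrued on 1999-03-08, the date of the act.
The untolled deadline — 3 years after 1999-03-08 — is 2002-03-08.
The defendant's absence from the jurisdiction from 2001-09-04 to 2001-11-11 tolled the period for 68 days, extending the deadline to 2002-05-15.
The pending criminal prosecution starting 2002-09-09 came too late — the period had run on 2002-05-15 — and so does not extend the deadline.

2002-05-15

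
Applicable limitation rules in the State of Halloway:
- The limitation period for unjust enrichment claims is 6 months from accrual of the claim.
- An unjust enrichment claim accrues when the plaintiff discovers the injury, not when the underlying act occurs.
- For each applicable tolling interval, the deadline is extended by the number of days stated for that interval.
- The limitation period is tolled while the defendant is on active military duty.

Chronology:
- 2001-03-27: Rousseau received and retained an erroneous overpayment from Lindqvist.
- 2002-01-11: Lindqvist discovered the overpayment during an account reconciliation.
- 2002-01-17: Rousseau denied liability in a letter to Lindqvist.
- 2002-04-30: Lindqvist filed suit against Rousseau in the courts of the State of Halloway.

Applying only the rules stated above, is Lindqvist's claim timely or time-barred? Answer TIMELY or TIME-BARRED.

Under the discovery rule, the claim accrued on 2002-01-11, when Lindqvist discovered the injury — not on the 2001-03-27 date of the underlying act.
The untolled deadline — 6 months after 2002-01-11 — is 2002-07-11.
Nothing else in the chronology tolls or restarts the period.
The 2002-04-30 filing precedes the 2002-07-11 deadline; the claim is timely.

TIMELY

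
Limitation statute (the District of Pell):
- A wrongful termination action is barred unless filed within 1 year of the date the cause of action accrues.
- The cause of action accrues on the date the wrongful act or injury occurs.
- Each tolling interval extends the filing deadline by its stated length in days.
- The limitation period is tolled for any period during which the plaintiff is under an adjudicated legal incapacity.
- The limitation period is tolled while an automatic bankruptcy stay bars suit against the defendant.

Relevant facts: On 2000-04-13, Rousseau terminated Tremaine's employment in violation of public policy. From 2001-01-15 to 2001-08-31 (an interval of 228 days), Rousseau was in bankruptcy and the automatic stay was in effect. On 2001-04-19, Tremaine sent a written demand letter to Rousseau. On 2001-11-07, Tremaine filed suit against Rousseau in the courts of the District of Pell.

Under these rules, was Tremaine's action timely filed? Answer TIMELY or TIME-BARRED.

TIMELY

The cause of action accrued on 2000-04-13, the date of the act.
1 year from 2000-04-13 is 2001-04-13.
The period was tolled for 228 days by the automatic bankruptcy stay (2001-01-15 to 2001-08-31), pushing the deadline to 2001-11-27.
The other events in the timeline have no effect on the limitation period under the stated rules.
Filing on 2001-11-07 beat the 2001-11-27 deadline — the action is timely.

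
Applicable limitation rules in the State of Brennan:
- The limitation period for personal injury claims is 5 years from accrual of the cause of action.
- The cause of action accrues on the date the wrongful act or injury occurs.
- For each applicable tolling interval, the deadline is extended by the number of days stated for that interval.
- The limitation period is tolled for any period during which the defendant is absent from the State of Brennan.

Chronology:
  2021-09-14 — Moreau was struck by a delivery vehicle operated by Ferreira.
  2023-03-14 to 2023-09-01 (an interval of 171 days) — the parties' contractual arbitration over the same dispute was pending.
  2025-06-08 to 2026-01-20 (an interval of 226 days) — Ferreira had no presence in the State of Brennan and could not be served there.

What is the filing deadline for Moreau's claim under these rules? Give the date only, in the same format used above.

2027-04-28

The cause of action accrued on 2021-09-14, the date of the act.
The untolled deadline — 5 years after 2021-09-14 — is 2026-09-14.
The period was tolled for 226 days by the defendant's absence from the jurisdiction (2025-06-08 to 2026-01-20), pushing the deadline to 2027-04-28.
No stated provision tolls the period for a pending arbitration, so the interval from 2023-03-14 to 2023-09-01 has no effect on the deadline.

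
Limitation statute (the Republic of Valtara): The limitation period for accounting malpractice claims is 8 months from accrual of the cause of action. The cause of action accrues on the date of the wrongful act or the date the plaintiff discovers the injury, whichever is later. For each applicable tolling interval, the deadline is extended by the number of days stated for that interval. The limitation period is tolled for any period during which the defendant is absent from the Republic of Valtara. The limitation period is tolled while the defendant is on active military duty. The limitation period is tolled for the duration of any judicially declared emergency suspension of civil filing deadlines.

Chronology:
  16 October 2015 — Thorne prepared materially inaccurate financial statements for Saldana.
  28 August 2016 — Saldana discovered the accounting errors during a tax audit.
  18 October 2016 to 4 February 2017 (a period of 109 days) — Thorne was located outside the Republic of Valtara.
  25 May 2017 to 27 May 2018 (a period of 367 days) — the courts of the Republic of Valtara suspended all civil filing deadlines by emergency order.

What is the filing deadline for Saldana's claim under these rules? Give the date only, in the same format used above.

Taking the later of the act (16 October 2015) and discovery (28 August 2016), the claim accrued on 28 August 2016.
Adding the 8 months base period to 28 August 2016 gives a deadline of 28 April 2017, before any tolling.
The defendant's absence from the jurisdiction from 18 October 2016 to 4 February 2017 tolled the period for 109 days, extending the deadline to 15 August 2017.
The emergency suspension of filing deadlines from 25 May 2017 to 27 May 2018 tolled the period for 367 days, extending the deadline to 17 August 2018.

17 August 2018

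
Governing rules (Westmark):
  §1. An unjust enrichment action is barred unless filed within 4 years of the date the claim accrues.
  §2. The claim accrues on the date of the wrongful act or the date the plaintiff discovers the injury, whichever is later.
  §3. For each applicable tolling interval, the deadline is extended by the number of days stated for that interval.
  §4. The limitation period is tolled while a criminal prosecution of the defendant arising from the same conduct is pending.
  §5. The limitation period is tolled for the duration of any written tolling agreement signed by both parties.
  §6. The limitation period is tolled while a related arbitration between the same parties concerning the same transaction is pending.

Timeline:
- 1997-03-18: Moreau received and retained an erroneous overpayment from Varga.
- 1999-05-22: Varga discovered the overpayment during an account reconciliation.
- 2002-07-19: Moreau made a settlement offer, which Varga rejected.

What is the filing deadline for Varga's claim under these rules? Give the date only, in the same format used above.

The claim accrued on 1999-05-22 — the later of the 1997-03-18 act and the 1999-05-22 discovery.
4 years from 1999-05-22 is 2003-05-22.
None of the other events listed affects the running of the period under the stated rules.

2003-05-22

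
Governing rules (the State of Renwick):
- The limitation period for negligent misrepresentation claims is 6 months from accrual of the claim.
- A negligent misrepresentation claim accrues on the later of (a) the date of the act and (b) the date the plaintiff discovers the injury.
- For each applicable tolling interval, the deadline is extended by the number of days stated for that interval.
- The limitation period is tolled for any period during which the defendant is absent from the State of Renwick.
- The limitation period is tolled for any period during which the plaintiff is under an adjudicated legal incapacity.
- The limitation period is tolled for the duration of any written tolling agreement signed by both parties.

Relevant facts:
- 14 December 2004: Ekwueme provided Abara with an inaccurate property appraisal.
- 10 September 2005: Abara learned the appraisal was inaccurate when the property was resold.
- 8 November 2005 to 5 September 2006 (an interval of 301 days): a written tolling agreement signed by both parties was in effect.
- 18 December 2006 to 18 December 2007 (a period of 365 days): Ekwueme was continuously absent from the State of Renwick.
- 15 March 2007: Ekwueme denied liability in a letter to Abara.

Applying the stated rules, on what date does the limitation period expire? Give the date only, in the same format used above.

5 January 2008

Because discovery on 10 September 2005 post-dates the 14 December 2004 act, accrual under the later-of rule falls on 10 September 2005.
The untolled deadline — 6 months after 10 September 2005 — is 10 March 2006.
The period was tolled for 301 days by the written tolling agreement (8 November 2005 to 5 September 2006), pushing the deadline to 5 January 2007.
The defendant's absence from the jurisdiction from 18 December 2006 to 18 December 2007 tolled the period for 365 days, extending the deadline to 5 January 2008.
The other events in the timeline have no effect on the limitation period under the stated rules.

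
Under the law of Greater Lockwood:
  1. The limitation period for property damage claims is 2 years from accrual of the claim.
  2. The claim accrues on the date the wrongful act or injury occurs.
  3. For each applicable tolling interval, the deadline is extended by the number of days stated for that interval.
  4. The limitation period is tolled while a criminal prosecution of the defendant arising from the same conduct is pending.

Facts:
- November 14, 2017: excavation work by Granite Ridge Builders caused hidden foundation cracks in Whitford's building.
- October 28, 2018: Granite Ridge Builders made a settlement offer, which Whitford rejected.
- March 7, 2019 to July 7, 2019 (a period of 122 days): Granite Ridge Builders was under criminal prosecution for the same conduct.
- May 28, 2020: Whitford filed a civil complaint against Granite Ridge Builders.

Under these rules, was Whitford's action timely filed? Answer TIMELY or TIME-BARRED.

The claim accrued on November 14, 2017, when the wrongful act occurred.
The untolled deadline — 2 years after November 14, 2017 — is November 14, 2019.
The period was tolled for 122 days by the pending criminal prosecution (March 7, 2019 to July 7, 2019), pushing the deadline to March 15, 2020.
The other events in the timeline have no effect on the limitation period under the stated rules.
Filing on May 28, 2020 missed the March 15, 2020 deadline — the action is time-barred.

TIME-BARRED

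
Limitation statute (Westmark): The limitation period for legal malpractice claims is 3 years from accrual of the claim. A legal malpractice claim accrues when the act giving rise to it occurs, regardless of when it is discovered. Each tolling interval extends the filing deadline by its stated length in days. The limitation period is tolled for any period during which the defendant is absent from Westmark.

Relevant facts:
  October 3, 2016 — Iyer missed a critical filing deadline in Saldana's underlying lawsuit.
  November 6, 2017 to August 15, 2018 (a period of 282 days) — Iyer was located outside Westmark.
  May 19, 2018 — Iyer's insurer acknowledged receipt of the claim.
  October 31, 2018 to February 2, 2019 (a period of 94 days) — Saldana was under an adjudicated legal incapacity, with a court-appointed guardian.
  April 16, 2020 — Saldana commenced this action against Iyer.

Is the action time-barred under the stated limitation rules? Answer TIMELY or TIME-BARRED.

TIMELY

The limitation period began to run on October 3, 2016.
The untolled deadline — 3 years after October 3, 2016 — is October 3, 2019.
Because the defendant's absence from the jurisdiction ran from November 6, 2017 to August 15, 2018, the deadline is extended by 282 days to July 11, 2020.
No stated provision tolls the period for the plaintiff's incapacity, so the interval from October 31, 2018 to February 2, 2019 has no effect on the deadline.
Nothing else in the chronology tolls or restarts the period.
Filing on April 16, 2020 beat the July 11, 2020 deadline — the action is timely.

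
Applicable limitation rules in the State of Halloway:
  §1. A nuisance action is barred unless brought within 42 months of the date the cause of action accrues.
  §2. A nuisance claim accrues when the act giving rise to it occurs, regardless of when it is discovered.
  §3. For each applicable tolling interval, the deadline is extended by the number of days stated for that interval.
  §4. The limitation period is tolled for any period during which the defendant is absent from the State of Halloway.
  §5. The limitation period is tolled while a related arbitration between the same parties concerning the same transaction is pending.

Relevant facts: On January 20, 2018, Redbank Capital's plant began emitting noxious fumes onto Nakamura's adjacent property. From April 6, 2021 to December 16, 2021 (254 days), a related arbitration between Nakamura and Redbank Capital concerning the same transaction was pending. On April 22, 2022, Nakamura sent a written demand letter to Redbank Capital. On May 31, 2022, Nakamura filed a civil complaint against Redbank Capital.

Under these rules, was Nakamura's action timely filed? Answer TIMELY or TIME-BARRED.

TIME-BARRED

The cause of action accrued on January 20, 2018, the date of the act.
42 months from January 20, 2018 is July 20, 2021.
The pending related arbitration from April 6, 2021 to December 16, 2021 tolled the period for 254 days, extending the deadline to March 31, 2022.
Nothing else in the chronology tolls or restarts the period.
Nakamura filed on May 31, 2022, after the March 31, 2022 deadline, so the action is time-barred.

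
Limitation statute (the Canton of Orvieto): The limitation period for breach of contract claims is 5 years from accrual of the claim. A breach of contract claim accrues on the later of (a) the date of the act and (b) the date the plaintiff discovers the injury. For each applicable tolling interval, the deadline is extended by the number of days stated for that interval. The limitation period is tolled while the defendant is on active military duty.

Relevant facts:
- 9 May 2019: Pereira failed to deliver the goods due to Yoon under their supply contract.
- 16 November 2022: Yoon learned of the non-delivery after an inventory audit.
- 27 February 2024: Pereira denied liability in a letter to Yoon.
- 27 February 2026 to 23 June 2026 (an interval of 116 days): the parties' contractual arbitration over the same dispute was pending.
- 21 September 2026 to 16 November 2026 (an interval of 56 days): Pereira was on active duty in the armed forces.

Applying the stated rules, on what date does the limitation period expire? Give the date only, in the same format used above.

Taking the later of the act (9 May 2019) and discovery (16 November 2022), the claim accrued on 16 November 2022.
5 years from 16 November 2022 is 16 November 2027.
Because the defendant's active military service ran from 21 September 2026 to 16 November 2026, the deadline is extended by 56 days to 11 January 2028.
No stated provision tolls the period for a pending arbitration, so the interval from 27 February 2026 to 23 June 2026 has no effect on the deadline.
The other events in the timeline have no effect on the limitation period under the stated rules.

11 January 2028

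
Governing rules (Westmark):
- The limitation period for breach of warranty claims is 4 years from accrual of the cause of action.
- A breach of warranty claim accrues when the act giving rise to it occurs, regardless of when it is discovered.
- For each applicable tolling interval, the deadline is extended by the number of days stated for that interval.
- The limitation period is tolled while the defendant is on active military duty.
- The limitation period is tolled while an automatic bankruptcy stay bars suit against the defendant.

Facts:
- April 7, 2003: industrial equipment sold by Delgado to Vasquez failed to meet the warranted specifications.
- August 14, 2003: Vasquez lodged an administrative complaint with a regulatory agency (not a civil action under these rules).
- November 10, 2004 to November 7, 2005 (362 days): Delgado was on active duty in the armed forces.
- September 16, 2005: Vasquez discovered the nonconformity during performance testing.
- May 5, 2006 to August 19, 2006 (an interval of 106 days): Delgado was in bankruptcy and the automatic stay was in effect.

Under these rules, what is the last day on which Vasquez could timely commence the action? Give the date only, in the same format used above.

July 18, 2008

Accrual is governed by the date of the act, so the period began to run on April 7, 2003; the later discovery on September 16, 2005 is irrelevant under the stated rule.
Adding the 4 years base period to April 7, 2003 gives a deadline of April 7, 2007, before any tolling.
The period was tolled for 362 days by the defendant's active military service (November 10, 2004 to November 7, 2005), pushing the deadline to April 3, 2008.
Because the automatic bankruptcy stay ran from May 5, 2006 to August 19, 2006, the deadline is extended by 106 days to July 18, 2008.
None of the other events listed affects the running of the period under the stated rules.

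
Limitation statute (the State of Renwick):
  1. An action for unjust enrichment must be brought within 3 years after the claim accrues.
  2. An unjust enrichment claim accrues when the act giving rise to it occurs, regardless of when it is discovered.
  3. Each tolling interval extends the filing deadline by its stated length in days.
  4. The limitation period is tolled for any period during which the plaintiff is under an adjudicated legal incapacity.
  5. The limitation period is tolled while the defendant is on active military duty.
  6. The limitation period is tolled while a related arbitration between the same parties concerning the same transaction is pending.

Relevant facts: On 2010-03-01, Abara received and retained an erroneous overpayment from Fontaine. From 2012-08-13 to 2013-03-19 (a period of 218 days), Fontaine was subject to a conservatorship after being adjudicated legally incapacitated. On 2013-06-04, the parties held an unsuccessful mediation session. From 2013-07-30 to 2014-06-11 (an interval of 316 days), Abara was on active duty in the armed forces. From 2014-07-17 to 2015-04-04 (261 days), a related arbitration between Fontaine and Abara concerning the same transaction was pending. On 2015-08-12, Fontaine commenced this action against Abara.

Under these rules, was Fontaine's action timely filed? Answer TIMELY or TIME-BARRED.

TIME-BARRED

The limitation period began to run on 2010-03-01.
The untolled deadline — 3 years after 2010-03-01 — is 2013-03-01.
The period was tolled for 218 days by the plaintiff's legal incapacity (2012-08-13 to 2013-03-19), pushing the deadline to 2013-10-05.
The period was tolled for 316 days by the defendant's active military service (2013-07-30 to 2014-06-11), pushing the deadline to 2014-08-17.
The period was tolled for 261 days by the pending related arbitration (2014-07-17 to 2015-04-04), pushing the deadline to 2015-05-05.
Nothing else in the chronology tolls or restarts the period.
The 2015-08-12 filing falls after the 2015-05-05 deadline; the claim is time-barred.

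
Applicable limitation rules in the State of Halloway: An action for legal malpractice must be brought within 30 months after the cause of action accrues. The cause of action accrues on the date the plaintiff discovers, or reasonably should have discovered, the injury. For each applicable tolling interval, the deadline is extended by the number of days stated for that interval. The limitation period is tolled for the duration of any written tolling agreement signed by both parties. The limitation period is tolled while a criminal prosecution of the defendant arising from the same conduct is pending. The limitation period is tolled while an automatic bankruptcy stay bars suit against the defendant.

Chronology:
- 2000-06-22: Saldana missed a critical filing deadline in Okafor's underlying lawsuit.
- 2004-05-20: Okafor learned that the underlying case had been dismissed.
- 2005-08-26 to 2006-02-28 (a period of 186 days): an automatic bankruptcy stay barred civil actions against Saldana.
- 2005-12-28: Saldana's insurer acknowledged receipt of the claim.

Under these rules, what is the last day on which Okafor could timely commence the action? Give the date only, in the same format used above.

2007-05-25

Accrual is tied to discovery, so the period began on 2004-05-20 rather than on 2000-06-22 when the act occurred.
30 months from 2004-05-20 is 2006-11-20.
Because the automatic bankruptcy stay ran from 2005-08-26 to 2006-02-28, the deadline is extended by 186 days to 2007-05-25.
The other events in the timeline have no effect on the limitation period under the stated rules.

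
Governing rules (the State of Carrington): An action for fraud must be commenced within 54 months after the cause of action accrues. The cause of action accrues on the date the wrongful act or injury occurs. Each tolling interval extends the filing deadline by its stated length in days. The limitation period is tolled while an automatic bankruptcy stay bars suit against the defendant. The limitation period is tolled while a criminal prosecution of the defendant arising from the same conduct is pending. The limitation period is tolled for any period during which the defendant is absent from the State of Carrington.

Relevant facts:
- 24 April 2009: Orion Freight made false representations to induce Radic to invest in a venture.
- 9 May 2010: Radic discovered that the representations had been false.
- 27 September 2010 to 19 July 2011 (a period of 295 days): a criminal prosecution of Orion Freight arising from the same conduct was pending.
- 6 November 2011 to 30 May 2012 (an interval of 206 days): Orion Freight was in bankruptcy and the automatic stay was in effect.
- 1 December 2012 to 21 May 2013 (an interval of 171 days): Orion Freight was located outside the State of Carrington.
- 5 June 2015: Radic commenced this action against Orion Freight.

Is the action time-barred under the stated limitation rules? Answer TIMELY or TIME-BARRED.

TIMELY

Accrual is governed by the date of the act, so the period began to run on 24 April 2009; the later discovery on 9 May 2010 is irrelevant under the stated rule.
54 months from 24 April 2009 is 24 October 2013.
Because the pending criminal prosecution ran from 27 September 2010 to 19 July 2011, the deadline is extended by 295 days to 15 August 2014.
The automatic bankruptcy stay from 6 November 2011 to 30 May 2012 tolled the period for 206 days, extending the deadline to 9 March 2015.
The defendant's absence from the jurisdiction from 1 December 2012 to 21 May 2013 tolled the period for 171 days, extending the deadline to 27 August 2015.
Radic filed on 5 June 2015, before the 27 August 2015 deadline, so the action is timely.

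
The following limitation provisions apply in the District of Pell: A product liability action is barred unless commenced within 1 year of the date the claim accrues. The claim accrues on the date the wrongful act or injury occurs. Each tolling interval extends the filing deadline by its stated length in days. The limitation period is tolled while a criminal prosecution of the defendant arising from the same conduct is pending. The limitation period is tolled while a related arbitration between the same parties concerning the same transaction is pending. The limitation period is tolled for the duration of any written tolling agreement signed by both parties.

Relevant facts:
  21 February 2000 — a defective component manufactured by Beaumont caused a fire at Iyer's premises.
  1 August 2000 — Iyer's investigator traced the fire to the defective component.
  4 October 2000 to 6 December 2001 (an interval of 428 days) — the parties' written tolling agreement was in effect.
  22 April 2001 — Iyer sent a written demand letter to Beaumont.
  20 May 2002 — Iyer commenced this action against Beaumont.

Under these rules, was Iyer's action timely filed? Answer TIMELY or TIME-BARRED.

TIME-BARRED

The claim accrued on 21 February 2000, when the wrongful act occurred; under the stated occurrence rule the 1 August 2000 discovery does not delay accrual.
1 year from 21 February 2000 is 21 February 2001.
The period was tolled for 428 days by the written tolling agreement (4 October 2000 to 6 December 2001), pushing the deadline to 25 April 2002.
Nothing else in the chronology tolls or restarts the period.
Filing on 20 May 2002 missed the 25 April 2002 deadline — the action is time-barred.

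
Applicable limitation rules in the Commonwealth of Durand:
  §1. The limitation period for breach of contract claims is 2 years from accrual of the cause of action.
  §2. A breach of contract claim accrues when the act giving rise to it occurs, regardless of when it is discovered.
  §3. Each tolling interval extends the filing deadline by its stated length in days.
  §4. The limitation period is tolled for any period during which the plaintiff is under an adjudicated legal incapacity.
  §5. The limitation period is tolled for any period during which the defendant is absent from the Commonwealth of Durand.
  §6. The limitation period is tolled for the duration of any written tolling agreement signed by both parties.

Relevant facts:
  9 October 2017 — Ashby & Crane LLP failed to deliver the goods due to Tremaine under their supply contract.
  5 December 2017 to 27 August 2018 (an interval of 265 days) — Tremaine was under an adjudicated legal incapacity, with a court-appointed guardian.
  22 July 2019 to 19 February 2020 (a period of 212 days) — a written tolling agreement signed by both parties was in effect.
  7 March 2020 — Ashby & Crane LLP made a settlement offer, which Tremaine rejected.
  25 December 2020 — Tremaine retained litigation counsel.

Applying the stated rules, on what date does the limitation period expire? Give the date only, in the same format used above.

The claim accrued on 9 October 2017, when the wrongful act occurred.
2 years from 9 October 2017 is 9 October 2019.
The plaintiff's legal incapacity from 5 December 2017 to 27 August 2018 tolled the period for 265 days, extending the deadline to 30 June 2020.
The period was tolled for 212 days by the written tolling agreement (22 July 2019 to 19 February 2020), pushing the deadline to 28 January 2021.
None of the other events listed affects the running of the period under the stated rules.

28 January 2021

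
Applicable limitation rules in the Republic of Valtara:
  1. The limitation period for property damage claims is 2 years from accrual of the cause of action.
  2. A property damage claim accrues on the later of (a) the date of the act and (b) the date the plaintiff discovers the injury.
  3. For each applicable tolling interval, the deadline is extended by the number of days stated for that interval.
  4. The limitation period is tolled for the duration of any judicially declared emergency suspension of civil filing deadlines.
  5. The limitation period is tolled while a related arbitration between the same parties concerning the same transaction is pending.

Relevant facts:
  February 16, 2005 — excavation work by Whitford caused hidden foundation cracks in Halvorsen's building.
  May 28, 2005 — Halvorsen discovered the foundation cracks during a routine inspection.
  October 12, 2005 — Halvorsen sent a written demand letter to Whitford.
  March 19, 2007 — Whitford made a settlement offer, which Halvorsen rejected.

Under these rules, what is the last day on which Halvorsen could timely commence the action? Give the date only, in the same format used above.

May 28, 2007

Taking the later of the act (February 16, 2005) and discovery (May 28, 2005), the claim accrued on May 28, 2005.
The untolled deadline — 2 years after May 28, 2005 — is May 28, 2007.
Nothing else in the chronology tolls or restarts the period.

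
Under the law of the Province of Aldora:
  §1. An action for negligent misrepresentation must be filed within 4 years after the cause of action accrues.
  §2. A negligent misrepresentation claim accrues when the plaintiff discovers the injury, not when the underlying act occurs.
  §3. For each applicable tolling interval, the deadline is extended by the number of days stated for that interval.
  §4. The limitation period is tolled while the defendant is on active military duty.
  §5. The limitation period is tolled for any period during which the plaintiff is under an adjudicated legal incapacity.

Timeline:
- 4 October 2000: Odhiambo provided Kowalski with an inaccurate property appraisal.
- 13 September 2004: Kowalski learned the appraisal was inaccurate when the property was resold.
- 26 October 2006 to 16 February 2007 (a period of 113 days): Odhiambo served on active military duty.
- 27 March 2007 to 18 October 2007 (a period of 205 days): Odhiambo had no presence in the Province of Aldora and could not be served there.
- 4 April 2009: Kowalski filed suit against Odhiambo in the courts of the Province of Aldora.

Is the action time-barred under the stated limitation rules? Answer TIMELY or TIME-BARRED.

Under the discovery rule, the claim accrued on 13 September 2004, when Kowalski discovered the injury — not on the 4 October 2000 date of the underlying act.
4 years from 13 September 2004 is 13 September 2008.
The defendant's active military service from 26 October 2006 to 16 February 2007 tolled the period for 113 days, extending the deadline to 4 January 2009.
No stated provision tolls the period for the defendant's absence, so the interval from 27 March 2007 to 18 October 2007 has no effect on the deadline.
Filing on 4 April 2009 missed the 4 January 2009 deadline — the action is time-barred.

TIME-BARRED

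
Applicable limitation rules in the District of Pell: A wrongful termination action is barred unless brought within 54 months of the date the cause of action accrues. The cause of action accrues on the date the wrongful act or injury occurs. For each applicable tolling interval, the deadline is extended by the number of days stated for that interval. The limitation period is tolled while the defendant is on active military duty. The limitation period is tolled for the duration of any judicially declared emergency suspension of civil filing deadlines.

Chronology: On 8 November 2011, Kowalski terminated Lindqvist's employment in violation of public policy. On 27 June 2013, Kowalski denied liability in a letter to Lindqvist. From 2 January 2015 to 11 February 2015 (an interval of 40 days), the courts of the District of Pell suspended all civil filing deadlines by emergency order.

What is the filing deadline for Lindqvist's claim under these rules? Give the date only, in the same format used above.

17 June 2016

The claim accrued on 8 November 2011, when the wrongful act occurred.
54 months from 8 November 2011 is 8 May 2016.
The emergency suspension of filing deadlines from 2 January 2015 to 11 February 2015 tolled the period for 40 days, extending the deadline to 17 June 2016.
The other events in the timeline have no effect on the limitation period under the stated rules.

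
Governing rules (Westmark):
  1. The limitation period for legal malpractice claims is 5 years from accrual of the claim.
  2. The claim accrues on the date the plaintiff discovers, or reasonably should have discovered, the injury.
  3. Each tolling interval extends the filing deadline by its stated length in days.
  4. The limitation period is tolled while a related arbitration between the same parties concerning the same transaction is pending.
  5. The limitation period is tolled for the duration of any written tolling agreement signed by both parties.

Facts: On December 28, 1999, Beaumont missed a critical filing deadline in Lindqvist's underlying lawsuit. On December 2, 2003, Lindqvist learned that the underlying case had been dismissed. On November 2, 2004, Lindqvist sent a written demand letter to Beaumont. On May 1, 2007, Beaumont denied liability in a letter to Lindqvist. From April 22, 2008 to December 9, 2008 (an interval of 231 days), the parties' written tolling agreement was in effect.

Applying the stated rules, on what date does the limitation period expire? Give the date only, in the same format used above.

July 21, 2009

Accrual is tied to discovery, so the period began on December 2, 2003 rather than on December 28, 1999 when the act occurred.
The untolled deadline — 5 years after December 2, 2003 — is December 2, 2008.
Because the written tolling agreement ran from April 22, 2008 to December 9, 2008, the deadline is extended by 231 days to July 21, 2009.
The other events in the timeline have no effect on the limitation period under the stated rules.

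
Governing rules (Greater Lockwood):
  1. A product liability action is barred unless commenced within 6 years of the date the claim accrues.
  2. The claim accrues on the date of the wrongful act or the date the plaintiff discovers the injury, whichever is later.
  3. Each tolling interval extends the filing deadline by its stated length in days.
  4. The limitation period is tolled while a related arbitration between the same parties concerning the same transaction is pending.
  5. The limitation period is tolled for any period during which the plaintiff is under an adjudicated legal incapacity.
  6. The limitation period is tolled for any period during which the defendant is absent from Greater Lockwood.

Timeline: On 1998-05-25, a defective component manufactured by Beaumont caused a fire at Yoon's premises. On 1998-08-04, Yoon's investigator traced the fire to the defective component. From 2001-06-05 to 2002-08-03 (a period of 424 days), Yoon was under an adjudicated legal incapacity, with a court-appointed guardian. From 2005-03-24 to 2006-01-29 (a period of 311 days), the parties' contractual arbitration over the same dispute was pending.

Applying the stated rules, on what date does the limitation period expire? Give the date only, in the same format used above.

2006-08-09

The claim accrued on 1998-08-04 — the later of the 1998-05-25 act and the 1998-08-04 discovery.
6 years from 1998-08-04 is 2004-08-04.
The period was tolled for 424 days by the plaintiff's legal incapacity (2001-06-05 to 2002-08-03), pushing the deadline to 2005-10-02.
The period was tolled for 311 days by the pending related arbitration (2005-03-24 to 2006-01-29), pushing the deadline to 2006-08-09.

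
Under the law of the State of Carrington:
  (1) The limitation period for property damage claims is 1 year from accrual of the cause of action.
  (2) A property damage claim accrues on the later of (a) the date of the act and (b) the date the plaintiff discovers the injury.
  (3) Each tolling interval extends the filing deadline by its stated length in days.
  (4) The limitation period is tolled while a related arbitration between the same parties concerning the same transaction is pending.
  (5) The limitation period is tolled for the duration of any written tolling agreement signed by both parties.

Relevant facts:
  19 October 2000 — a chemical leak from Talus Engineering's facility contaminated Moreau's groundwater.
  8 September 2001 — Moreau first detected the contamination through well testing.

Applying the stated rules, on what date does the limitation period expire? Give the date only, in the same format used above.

8 September 2002

The claim accrued on 8 September 2001 — the later of the 19 October 2000 act and the 8 September 2001 discovery.
1 year from 8 September 2001 is 8 September 2002.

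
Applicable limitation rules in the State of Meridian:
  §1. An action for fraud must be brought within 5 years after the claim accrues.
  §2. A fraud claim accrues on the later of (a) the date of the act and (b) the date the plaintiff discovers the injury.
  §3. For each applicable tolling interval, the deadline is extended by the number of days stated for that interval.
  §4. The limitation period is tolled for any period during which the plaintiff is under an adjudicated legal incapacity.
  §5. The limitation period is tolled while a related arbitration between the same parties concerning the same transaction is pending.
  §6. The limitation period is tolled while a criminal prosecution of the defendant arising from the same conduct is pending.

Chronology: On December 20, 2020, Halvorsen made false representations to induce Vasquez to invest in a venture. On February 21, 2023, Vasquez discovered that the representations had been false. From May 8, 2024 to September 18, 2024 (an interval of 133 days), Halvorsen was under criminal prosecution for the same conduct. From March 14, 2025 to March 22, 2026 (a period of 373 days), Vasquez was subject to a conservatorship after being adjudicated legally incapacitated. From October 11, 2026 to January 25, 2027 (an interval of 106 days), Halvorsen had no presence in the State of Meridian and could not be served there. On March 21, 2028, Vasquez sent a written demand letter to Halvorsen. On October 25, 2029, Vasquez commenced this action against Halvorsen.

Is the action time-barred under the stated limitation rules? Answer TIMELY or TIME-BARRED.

Because discovery on February 21, 2023 post-dates the December 20, 2020 act, accrual under the later-of rule falls on February 21, 2023.
Adding the 5 years base period to February 21, 2023 gives a deadline of February 21, 2028, before any tolling.
Because the pending criminal prosecution ran from May 8, 2024 to September 18, 2024, the deadline is extended by 133 days to July 3, 2028.
The plaintiff's legal incapacity from March 14, 2025 to March 22, 2026 tolled the period for 373 days, extending the deadline to July 11, 2029.
The defendant's absence from the jurisdiction from October 11, 2026 to January 25, 2027 does not toll the period, because no stated rule makes the defendant's absence a tolling event.
Nothing else in the chronology tolls or restarts the period.
Vasquez filed on October 25, 2029, after the July 11, 2029 deadline, so the action is time-barred.

TIME-BARRED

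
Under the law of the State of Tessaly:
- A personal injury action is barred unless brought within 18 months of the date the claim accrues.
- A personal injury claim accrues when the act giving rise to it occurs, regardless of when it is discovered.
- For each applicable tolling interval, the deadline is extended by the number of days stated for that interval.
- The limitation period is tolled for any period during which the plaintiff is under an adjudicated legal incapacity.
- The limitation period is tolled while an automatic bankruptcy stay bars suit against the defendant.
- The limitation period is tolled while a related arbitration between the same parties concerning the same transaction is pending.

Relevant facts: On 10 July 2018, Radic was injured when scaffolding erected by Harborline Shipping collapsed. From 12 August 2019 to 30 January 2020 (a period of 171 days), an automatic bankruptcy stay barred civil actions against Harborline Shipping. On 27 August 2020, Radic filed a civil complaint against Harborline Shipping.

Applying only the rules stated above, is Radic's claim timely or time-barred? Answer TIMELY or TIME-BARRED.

The claim accrued on 10 July 2018, the date of the act.
Adding the 18 months base period to 10 July 2018 gives a deadline of 10 January 2020, before any tolling.
The automatic bankruptcy stay from 12 August 2019 to 30 January 2020 tolled the period for 171 days, extending the deadline to 29 June 2020.
The 27 August 2020 filing falls after the 29 June 2020 deadline; the claim is time-barred.

TIME-BARRED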